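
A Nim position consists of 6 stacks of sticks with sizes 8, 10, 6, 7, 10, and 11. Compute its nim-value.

2

Compute the nim-sum pairwise:
8 ^ 10 = 2
2 ^ 6 = 4
4 ^ 7 = 3
3 ^ 10 = 9
9 ^ 11 = 2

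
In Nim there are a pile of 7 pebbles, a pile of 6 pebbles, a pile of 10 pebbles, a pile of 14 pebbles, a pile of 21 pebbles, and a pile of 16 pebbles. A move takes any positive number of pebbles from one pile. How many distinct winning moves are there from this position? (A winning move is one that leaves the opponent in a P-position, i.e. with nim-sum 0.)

0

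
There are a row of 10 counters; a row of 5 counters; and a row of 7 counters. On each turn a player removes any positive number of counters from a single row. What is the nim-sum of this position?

Compute the nim-sum pairwise:
10 ⊕ 5 = 15
15 ⊕ 7 = 8

8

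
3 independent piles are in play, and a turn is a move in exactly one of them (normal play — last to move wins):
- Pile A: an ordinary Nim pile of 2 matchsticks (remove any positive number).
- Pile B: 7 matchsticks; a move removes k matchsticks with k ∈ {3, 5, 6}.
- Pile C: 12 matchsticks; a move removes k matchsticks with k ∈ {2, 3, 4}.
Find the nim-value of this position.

0

Pile A is a plain Nim pile of size 2, so its Grundy value is 2.
Grundy values for pile B (subtraction set {3, 5, 6}):
g(0) = mex{} = 0
g(1) = mex{} = 0
g(2) = mex{} = 0
g(3) = mex{0} = 1
g(4) = mex{0} = 1
g(5) = mex{0} = 1
g(6) = mex{0,1} = 2
g(7) = mex{0,1} = 2
So g(7) = 2.
Grundy values for pile C (subtraction set {2, 3, 4}):
g(0) = mex{} = 0
g(1) = mex{} = 0
g(2) = mex{0} = 1
g(3) = mex{0} = 1
g(4) = mex{0,1} = 2
g(5) = mex{0,1} = 2
g(6) = mex{1,2} = 0
g(7) = mex{1,2} = 0
g(8) = mex{0,2} = 1
g(9) = mex{0,2} = 1
g(10) = mex{0,1} = 2
g(11) = mex{0,1} = 2
g(12) = mex{1,2} = 0
So g(12) = 0.
By the Sprague-Grundy theorem, the Grundy value of a sum of independent games is the XOR of the component values.
Combined value = 2 ⊕ 2 ⊕ 0 = 0.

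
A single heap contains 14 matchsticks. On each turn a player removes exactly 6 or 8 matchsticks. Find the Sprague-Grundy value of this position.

Grundy values for subtraction set {6, 8}:
g(0) = mex{} = 0
g(1) = mex{} = 0
g(2) = mex{} = 0
g(3) = mex{} = 0
g(4) = mex{} = 0
g(5) = mex{} = 0
g(6) = mex{0} = 1
g(7) = mex{0} = 1
g(8) = mex{0} = 1
g(9) = mex{0} = 1
g(10) = mex{0} = 1
g(11) = mex{0} = 1
g(12) = mex{0,1} = 2
g(13) = mex{0,1} = 2
g(14) = mex{1} = 0
So g(14) = 0.

0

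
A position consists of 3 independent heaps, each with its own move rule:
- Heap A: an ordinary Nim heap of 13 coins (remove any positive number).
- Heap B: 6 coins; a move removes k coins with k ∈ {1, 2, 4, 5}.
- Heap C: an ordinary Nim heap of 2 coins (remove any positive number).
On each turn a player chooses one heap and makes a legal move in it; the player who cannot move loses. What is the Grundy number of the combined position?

Heap A is a plain Nim heap of size 13, so its Grundy value is 13.
Build the Grundy sequence for heap B with g(k) = mex{g(k−s) : s ∈ {1, 2, 4, 5}, s ≤ k}:
g(0) = mex{} = 0
g(1) = mex{0} = 1
g(2) = mex{0,1} = 2
g(3) = mex{1,2} = 0
g(4) = mex{0,2} = 1
g(5) = mex{0,1} = 2
g(6) = mex{1,2} = 0
So g(6) = 0.
Heap C is a plain Nim heap of size 2, so its Grundy value is 2.
The value of a disjunctive sum is the nim-sum of the parts.
Combined value = 13 XOR 0 XOR 2 = 15.

15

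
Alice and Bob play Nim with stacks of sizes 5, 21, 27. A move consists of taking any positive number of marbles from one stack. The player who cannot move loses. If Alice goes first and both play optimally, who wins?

Alice wins

Compute the nim-sum pairwise:
5 ⊕ 21 = 16
16 ⊕ 27 = 11
The nim-sum is 11 ≠ 0, so this is an N-position: the player to move can win; Alice has a winning move.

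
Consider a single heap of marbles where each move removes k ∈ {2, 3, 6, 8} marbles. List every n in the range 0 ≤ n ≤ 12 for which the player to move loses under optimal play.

0, 1, 5, 10

Build the Grundy sequence with g(k) = mex{g(k−s) : s ∈ {2, 3, 6, 8}, s ≤ k}:
g(0) = mex{} = 0
g(1) = mex{} = 0
g(2) = mex{0} = 1
g(3) = mex{0} = 1
g(4) = mex{0,1} = 2
g(5) = mex{1} = 0
g(6) = mex{0,1,2} = 3
g(7) = mex{0,2} = 1
g(8) = mex{0,1,3} = 2
g(9) = mex{0,1,3} = 2
g(10) = mex{1,2} = 0
g(11) = mex{0,1,2} = 3
g(12) = mex{0,2,3} = 1
The P-positions (g = 0) in 0..12 are 0, 1, 5, 10.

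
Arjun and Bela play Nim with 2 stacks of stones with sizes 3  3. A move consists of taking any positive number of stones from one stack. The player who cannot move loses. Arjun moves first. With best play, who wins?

Bitwise XOR of the heap sizes:
  11  (3)
  11  (3)
  --
  00  (0)
The nim-sum is 0, so this is a P-position: the player to move is in a losing position under optimal play; Arjun is about to move from it and so loses — Bela wins.

Bela wins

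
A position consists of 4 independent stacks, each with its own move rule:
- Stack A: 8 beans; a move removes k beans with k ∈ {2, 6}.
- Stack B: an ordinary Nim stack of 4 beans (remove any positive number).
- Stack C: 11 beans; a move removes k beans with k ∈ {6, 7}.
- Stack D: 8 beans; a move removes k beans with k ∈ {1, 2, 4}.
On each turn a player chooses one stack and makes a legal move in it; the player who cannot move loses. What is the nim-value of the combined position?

7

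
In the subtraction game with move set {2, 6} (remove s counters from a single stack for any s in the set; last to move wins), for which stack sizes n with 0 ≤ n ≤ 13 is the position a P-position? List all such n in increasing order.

0, 1, 4, 5, 8, 9, 12, 13

Build the Grundy sequence with g(k) = mex{g(k−s) : s ∈ {2, 6}, s ≤ k}:
k:     0  1  2  3  4  5  6  7  8  9 10 11 12 13
g(k):  0  0  1  1  0  0  1  1  0  0  1  1  0  0
The P-positions (g = 0) in 0..13 are 0, 1, 4, 5, 8, 9, 12, 13.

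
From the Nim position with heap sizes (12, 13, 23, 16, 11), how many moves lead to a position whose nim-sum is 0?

3

Compute the nim-sum pairwise:
12 XOR 13 = 1
1 XOR 23 = 22
22 XOR 16 = 6
6 XOR 11 = 13
The overall nim-sum is X = 13. A heap of size p has a winning move iff p XOR X < p (reduce it to p XOR X).
  12: 12 XOR 13 = 1 < 12 — winning move (to 1).
  13: 13 XOR 13 = 0 < 13 — winning move (to 0).
  23: 23 XOR 13 = 26 ≥ 23 — no move.
  16: 16 XOR 13 = 29 ≥ 16 — no move.
  11: 11 XOR 13 = 6 < 11 — winning move (to 6).
That gives 3 winning moves.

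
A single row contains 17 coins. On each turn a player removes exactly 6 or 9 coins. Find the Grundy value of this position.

Build the Grundy sequence with g(k) = mex{g(k−s) : s ∈ {6, 9}, s ≤ k}:
k:     0  1  2  3  4  5  6  7  8  9 10 11 12 13 14 15 16 17
g(k):  0  0  0  0  0  0  1  1  1  1  1  1  2  2  2  0  0  0
So g(17) = 0.

0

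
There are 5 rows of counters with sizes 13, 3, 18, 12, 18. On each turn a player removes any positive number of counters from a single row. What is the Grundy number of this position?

Nim-sum: 13 XOR 3 XOR 18 XOR 12 XOR 18 = 2.

2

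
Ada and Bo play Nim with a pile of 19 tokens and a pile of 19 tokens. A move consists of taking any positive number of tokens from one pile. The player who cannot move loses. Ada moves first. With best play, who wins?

Compute the nim-sum pairwise:
19 XOR 19 = 0
The nim-sum is 0, so this is a P-position: the player to move is in a losing position under optimal play; Ada is about to move from it and so loses — Bo wins.

Bo wins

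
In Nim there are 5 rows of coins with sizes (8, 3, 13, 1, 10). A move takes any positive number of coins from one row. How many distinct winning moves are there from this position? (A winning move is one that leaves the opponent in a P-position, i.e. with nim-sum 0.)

Nim-sum: 8 XOR 3 XOR 13 XOR 1 XOR 10 = 13.
The overall nim-sum is X = 13. A row of size p has a winning move iff p XOR X < p (reduce it to p XOR X).
  8: 8 XOR 13 = 5 < 8 — winning move (to 5).
  3: 3 XOR 13 = 14 ≥ 3 — no move.
  13: 13 XOR 13 = 0 < 13 — winning move (to 0).
  1: 1 XOR 13 = 12 ≥ 1 — no move.
  10: 10 XOR 13 = 7 < 10 — winning move (to 7).
That gives 3 winning moves.

3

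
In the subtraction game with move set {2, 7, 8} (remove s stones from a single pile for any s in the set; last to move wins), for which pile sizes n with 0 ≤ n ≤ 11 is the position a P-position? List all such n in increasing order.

0, 1, 4, 5, 10

Grundy values for subtraction set {2, 7, 8}:
g(0) = mex{} = 0
g(1) = mex{} = 0
g(2) = mex{0} = 1
g(3) = mex{0} = 1
g(4) = mex{1} = 0
g(5) = mex{1} = 0
g(6) = mex{0} = 1
g(7) = mex{0} = 1
g(8) = mex{0,1} = 2
g(9) = mex{0,1} = 2
g(10) = mex{1,2} = 0
g(11) = mex{0,1,2} = 3
The P-positions (g = 0) in 0..11 are 0, 1, 4, 5, 10.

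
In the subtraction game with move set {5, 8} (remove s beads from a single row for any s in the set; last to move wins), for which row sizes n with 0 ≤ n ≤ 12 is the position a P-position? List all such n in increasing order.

Build the Grundy sequence with g(k) = mex{g(k−s) : s ∈ {5, 8}, s ≤ k}:
k:     0  1  2  3  4  5  6  7  8  9 10 11 12
g(k):  0  0  0  0  0  1  1  1  1  1  2  2  2
The P-positions (g = 0) in 0..12 are 0, 1, 2, 3, 4.

0, 1, 2, 3, 4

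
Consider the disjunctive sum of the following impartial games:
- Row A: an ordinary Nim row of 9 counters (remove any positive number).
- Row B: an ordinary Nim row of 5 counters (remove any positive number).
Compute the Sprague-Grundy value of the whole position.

12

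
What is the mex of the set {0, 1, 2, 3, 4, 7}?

The values 0, 1, 2, 3, 4 are all present; 5 is the first non-negative integer missing from the set.

5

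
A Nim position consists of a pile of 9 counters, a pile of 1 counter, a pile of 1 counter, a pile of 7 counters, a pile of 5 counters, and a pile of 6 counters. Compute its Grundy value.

13

Compute the nim-sum pairwise:
9 ^ 1 = 8
8 ^ 1 = 9
9 ^ 7 = 14
14 ^ 5 = 11
11 ^ 6 = 13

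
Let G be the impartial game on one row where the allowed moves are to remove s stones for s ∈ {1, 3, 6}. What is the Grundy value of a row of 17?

2

Grundy values for subtraction set {1, 3, 6}:
k:     0  1  2  3  4  5  6  7  8  9 10 11 12 13 14 15 16 17
g(k):  0  1  0  1  0  1  2  3  2  0  1  0  1  0  1  2  3  2
So g(17) = 2.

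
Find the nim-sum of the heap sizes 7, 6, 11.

10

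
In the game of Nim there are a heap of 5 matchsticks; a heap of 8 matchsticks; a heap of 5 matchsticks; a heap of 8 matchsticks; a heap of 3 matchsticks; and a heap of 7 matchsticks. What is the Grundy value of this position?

4

In binary:
  0101  (5)
  1000  (8)
  0101  (5)
  1000  (8)
  0011  (3)
  0111  (7)
  ----
  0100  (4)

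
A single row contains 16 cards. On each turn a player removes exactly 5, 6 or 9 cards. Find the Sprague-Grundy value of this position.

0

Build the Grundy sequence with g(k) = mex{g(k−s) : s ∈ {5, 6, 9}, s ≤ k}:
k:     0  1  2  3  4  5  6  7  8  9 10 11 12 13 14 15 16
g(k):  0  0  0  0  0  1  1  1  1  1  2  2  2  2  0  0  0
So g(16) = 0.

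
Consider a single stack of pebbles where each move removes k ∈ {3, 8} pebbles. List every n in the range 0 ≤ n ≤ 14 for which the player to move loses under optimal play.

0, 1, 2, 6, 7, 11, 12, 13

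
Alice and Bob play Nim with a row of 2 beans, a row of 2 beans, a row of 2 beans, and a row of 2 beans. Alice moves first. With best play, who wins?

Bob wins

Compute the nim-sum pairwise:
2 XOR 2 = 0
0 XOR 2 = 2
2 XOR 2 = 0
The nim-sum is 0, so this is a P-position: the player to move is in a losing position under optimal play; Alice is about to move from it and so loses — Bob wins.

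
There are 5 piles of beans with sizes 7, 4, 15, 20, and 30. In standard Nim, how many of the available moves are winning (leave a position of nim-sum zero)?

5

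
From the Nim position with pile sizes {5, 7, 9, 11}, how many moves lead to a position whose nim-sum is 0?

0

Nim-sum: 5 XOR 7 XOR 9 XOR 11 = 0.
The nim-sum is already 0, so every move leaves a nonzero nim-sum — there are no winning moves.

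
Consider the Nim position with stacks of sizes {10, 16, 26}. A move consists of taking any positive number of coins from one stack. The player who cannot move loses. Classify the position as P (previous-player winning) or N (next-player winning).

P-position

Compute the nim-sum pairwise:
10 XOR 16 = 26
26 XOR 26 = 0
The nim-sum is 0, so this is a P-position: the player to move is in a losing position under optimal play.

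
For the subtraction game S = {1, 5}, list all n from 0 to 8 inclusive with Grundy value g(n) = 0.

0, 2, 4, 6, 8

Compute g(0), g(1), … for moves {1, 5}:
k:     0  1  2  3  4  5  6  7  8
g(k):  0  1  0  1  0  1  0  1  0
The P-positions (g = 0) in 0..8 are 0, 2, 4, 6, 8.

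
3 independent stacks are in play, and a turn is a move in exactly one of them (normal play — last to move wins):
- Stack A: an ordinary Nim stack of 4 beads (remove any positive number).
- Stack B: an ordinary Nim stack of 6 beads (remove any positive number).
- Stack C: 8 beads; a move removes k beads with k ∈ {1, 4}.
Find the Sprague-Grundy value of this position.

Stack A is a plain Nim stack of size 4, so its Grundy value is 4.
Stack B is a plain Nim stack of size 6, so its Grundy value is 6.
For stack C, compute g(0), g(1), … with moves {1, 4}:
g(0) = mex{} = 0
g(1) = mex{0} = 1
g(2) = mex{1} = 0
g(3) = mex{0} = 1
g(4) = mex{0,1} = 2
g(5) = mex{1,2} = 0
g(6) = mex{0} = 1
g(7) = mex{1} = 0
g(8) = mex{0,2} = 1
So g(8) = 1.
The value of a disjunctive sum is the nim-sum of the parts.
Combined value = 4 XOR 6 XOR 1 = 3.

3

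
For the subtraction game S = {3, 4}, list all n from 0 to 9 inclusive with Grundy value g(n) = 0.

0, 1, 2, 7, 8, 9

Compute g(0), g(1), … for moves {3, 4}:
k:     0  1  2  3  4  5  6  7  8  9
g(k):  0  0  0  1  1  1  2  0  0  0
The P-positions (g = 0) in 0..9 are 0, 1, 2, 7, 8, 9.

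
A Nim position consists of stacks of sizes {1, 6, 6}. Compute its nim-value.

Write each in binary and XOR column by column:
  001  (1)
  110  (6)
  110  (6)
  ---
  001  (1)

1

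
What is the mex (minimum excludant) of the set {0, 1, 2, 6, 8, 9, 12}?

The values 0, 1, 2 are all present; 3 is the first non-negative integer missing from the set.

3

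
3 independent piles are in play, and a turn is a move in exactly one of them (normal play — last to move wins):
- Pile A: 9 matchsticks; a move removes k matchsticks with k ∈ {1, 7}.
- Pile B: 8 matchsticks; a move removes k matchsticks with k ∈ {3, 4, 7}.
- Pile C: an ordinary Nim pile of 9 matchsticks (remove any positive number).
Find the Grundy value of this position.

10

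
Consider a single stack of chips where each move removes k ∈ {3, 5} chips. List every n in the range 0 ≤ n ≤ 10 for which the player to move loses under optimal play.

Grundy values for subtraction set {3, 5}:
k:     0  1  2  3  4  5  6  7  8  9 10
g(k):  0  0  0  1  1  1  2  2  0  0  0
The P-positions (g = 0) in 0..10 are 0, 1, 2, 8, 9, 10.

0, 1, 2, 8, 9, 10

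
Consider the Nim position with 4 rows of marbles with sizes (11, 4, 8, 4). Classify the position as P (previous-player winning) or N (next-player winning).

In binary:
  1011  (11)
  0100  (4)
  1000  (8)
  0100  (4)
  ----
  0011  (3)
The nim-sum is 3 ≠ 0, so this is an N-position: the player to move can win.

N-position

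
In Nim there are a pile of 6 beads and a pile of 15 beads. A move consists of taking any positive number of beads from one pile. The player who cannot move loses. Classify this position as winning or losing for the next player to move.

Bitwise XOR of the heap sizes:
  0110  (6)
  1111  (15)
  ----
  1001  (9)
The nim-sum is 9 ≠ 0, so this is an N-position: the player to move can win.

Winning position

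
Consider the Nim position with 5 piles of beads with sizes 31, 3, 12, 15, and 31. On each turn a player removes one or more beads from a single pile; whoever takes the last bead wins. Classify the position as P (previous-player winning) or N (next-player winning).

P-position

Compute the nim-sum pairwise:
31 XOR 3 = 28
28 XOR 12 = 16
16 XOR 15 = 31
31 XOR 31 = 0
The nim-sum is 0, so this is a P-position: the player to move is in a losing position under optimal play.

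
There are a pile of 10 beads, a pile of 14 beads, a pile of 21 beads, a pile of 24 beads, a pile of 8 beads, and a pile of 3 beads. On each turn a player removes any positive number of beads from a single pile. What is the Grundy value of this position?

Nim-sum: 10 ⊕ 14 ⊕ 21 ⊕ 24 ⊕ 8 ⊕ 3 = 2.

2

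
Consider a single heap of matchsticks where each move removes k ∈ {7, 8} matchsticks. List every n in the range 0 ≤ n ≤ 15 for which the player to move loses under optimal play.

Grundy values for subtraction set {7, 8}:
k:     0  1  2  3  4  5  6  7  8  9 10 11 12 13 14 15
g(k):  0  0  0  0  0  0  0  1  1  1  1  1  1  1  2  0
The P-positions (g = 0) in 0..15 are 0, 1, 2, 3, 4, 5, 6, 15.

0, 1, 2, 3, 4, 5, 6, 15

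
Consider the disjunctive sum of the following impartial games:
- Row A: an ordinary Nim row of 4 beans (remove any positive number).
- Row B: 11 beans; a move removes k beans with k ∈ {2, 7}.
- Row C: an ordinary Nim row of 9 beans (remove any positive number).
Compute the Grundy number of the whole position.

12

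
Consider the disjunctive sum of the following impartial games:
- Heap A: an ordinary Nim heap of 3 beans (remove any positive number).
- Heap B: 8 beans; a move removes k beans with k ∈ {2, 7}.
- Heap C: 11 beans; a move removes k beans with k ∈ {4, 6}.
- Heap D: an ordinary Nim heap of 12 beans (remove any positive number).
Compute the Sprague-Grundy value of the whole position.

13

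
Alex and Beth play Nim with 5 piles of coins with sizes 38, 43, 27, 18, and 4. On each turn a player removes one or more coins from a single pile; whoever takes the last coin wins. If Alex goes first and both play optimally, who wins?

Nim-sum: 38 ⊕ 43 ⊕ 27 ⊕ 18 ⊕ 4 = 0.
The nim-sum is 0, so this is a P-position: the player to move is in a losing position under optimal play; Alex is about to move from it and so loses — Beth wins.

Beth wins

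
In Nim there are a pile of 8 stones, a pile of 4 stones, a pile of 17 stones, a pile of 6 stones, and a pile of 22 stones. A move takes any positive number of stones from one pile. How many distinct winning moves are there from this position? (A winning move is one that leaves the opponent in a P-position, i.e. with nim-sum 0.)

Nim-sum: 8 ⊕ 4 ⊕ 17 ⊕ 6 ⊕ 22 = 13.
The overall nim-sum is X = 13. A pile of size p has a winning move iff p XOR X < p (reduce it to p XOR X).
  8: 8 XOR 13 = 5 < 8 — winning move (to 5).
  4: 4 XOR 13 = 9 ≥ 4 — no move.
  17: 17 XOR 13 = 28 ≥ 17 — no move.
  6: 6 XOR 13 = 11 ≥ 6 — no move.
  22: 22 XOR 13 = 27 ≥ 22 — no move.
That gives 1 winning move.

1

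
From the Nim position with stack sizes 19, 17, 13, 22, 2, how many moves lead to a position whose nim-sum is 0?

Write each in binary and XOR column by column:
  10011  (19)
  10001  (17)
  01101  (13)
  10110  (22)
  00010  (2)
  -----
  11011  (27)
The overall nim-sum is X = 27. A stack of size p has a winning move iff p XOR X < p (reduce it to p XOR X).
  19: 19 XOR 27 = 8 < 19 — winning move (to 8).
  17: 17 XOR 27 = 10 < 17 — winning move (to 10).
  13: 13 XOR 27 = 22 ≥ 13 — no move.
  22: 22 XOR 27 = 13 < 22 — winning move (to 13).
  2: 2 XOR 27 = 25 ≥ 2 — no move.
That gives 3 winning moves.

3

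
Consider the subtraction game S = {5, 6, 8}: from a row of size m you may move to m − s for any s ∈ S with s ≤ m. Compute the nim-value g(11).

Compute g(0), g(1), … for moves {5, 6, 8}:
g(0) = mex{} = 0
g(1) = mex{} = 0
g(2) = mex{} = 0
g(3) = mex{} = 0
g(4) = mex{} = 0
g(5) = mex{0} = 1
g(6) = mex{0} = 1
g(7) = mex{0} = 1
g(8) = mex{0} = 1
g(9) = mex{0} = 1
g(10) = mex{0,1} = 2
g(11) = mex{0,1} = 2
So g(11) = 2.

2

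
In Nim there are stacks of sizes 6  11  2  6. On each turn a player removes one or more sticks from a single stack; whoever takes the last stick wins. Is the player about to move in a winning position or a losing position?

Winning position

Nim-sum: 6 XOR 11 XOR 2 XOR 6 = 9.
The nim-sum is 9 ≠ 0, so this is an N-position: the player to move can win.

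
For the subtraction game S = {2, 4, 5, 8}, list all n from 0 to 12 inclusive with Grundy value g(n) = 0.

Grundy values for subtraction set {2, 4, 5, 8}:
g(0) = mex{} = 0
g(1) = mex{} = 0
g(2) = mex{0} = 1
g(3) = mex{0} = 1
g(4) = mex{0,1} = 2
g(5) = mex{0,1} = 2
g(6) = mex{0,1,2} = 3
g(7) = mex{1,2} = 0
g(8) = mex{0,1,2,3} = 4
g(9) = mex{0,2} = 1
g(10) = mex{1,2,3,4} = 0
g(11) = mex{0,1,3} = 2
g(12) = mex{0,2,4} = 1
The P-positions (g = 0) in 0..12 are 0, 1, 7, 10.

0, 1, 7, 10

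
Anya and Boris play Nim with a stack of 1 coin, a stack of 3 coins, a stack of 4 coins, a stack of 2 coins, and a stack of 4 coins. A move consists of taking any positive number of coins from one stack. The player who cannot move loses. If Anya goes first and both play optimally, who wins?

Boris wins

Compute the nim-sum pairwise:
1 ^ 3 = 2
2 ^ 4 = 6
6 ^ 2 = 4
4 ^ 4 = 0
The nim-sum is 0, so this is a P-position: the player to move is in a losing position under optimal play; Anya is about to move from it and so loses — Boris wins.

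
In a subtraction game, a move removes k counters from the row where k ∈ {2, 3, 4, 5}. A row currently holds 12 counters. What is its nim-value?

2

Grundy values for subtraction set {2, 3, 4, 5}:
g(0) = mex{} = 0
g(1) = mex{} = 0
g(2) = mex{0} = 1
g(3) = mex{0} = 1
g(4) = mex{0,1} = 2
g(5) = mex{0,1} = 2
g(6) = mex{0,1,2} = 3
g(7) = mex{1,2} = 0
g(8) = mex{1,2,3} = 0
g(9) = mex{0,2,3} = 1
g(10) = mex{0,2,3} = 1
g(11) = mex{0,1,3} = 2
g(12) = mex{0,1} = 2
So g(12) = 2.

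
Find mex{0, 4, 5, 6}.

0 is in the set but 1 is not, so the mex is 1.

1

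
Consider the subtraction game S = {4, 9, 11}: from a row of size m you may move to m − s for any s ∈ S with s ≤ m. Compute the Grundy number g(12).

1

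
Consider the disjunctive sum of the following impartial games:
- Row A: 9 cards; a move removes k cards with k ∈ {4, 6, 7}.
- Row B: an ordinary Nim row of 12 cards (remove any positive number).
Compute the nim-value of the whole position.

Grundy values for row A (subtraction set {4, 6, 7}):
g(0) = mex{} = 0
g(1) = mex{} = 0
g(2) = mex{} = 0
g(3) = mex{} = 0
g(4) = mex{0} = 1
g(5) = mex{0} = 1
g(6) = mex{0} = 1
g(7) = mex{0} = 1
g(8) = mex{0,1} = 2
g(9) = mex{0,1} = 2
So g(9) = 2.
Row B is a plain Nim row of size 12, so its Grundy value is 12.
The value of a disjunctive sum is the nim-sum of the parts.
Combined value = 2 ⊕ 12 = 14.

14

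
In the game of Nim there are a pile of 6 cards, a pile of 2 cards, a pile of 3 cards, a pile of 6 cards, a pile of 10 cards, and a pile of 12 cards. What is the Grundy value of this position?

7

Bitwise XOR of the heap sizes:
  0110  (6)
  0010  (2)
  0011  (3)
  0110  (6)
  1010  (10)
  1100  (12)
  ----
  0111  (7)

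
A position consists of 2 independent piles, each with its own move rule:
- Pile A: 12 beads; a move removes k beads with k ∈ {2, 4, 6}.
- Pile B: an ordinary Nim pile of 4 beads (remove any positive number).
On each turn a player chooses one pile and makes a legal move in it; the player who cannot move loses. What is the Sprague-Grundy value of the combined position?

6

Build the Grundy sequence for pile A with g(k) = mex{g(k−s) : s ∈ {2, 4, 6}, s ≤ k}:
g(0) = mex{} = 0
g(1) = mex{} = 0
g(2) = mex{0} = 1
g(3) = mex{0} = 1
g(4) = mex{0,1} = 2
g(5) = mex{0,1} = 2
g(6) = mex{0,1,2} = 3
g(7) = mex{0,1,2} = 3
g(8) = mex{1,2,3} = 0
g(9) = mex{1,2,3} = 0
g(10) = mex{0,2,3} = 1
g(11) = mex{0,2,3} = 1
g(12) = mex{0,1,3} = 2
So g(12) = 2.
Pile B is a plain Nim pile of size 4, so its Grundy value is 4.
By the Sprague-Grundy theorem, the Grundy value of a sum of independent games is the XOR of the component values.
Combined value = 2 ⊕ 4 = 6.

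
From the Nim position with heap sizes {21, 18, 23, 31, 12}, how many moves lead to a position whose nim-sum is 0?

3

In binary:
  10101  (21)
  10010  (18)
  10111  (23)
  11111  (31)
  01100  (12)
  -----
  00011  (3)
The overall nim-sum is X = 3. A heap of size p has a winning move iff p XOR X < p (reduce it to p XOR X).
  21: 21 XOR 3 = 22 ≥ 21 — no move.
  18: 18 XOR 3 = 17 < 18 — winning move (to 17).
  23: 23 XOR 3 = 20 < 23 — winning move (to 20).
  31: 31 XOR 3 = 28 < 31 — winning move (to 28).
  12: 12 XOR 3 = 15 ≥ 12 — no move.
That gives 3 winning moves.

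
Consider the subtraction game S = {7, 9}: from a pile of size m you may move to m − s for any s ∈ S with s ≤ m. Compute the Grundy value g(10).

1

Compute g(0), g(1), … for moves {7, 9}:
k:     0  1  2  3  4  5  6  7  8  9 10
g(k):  0  0  0  0  0  0  0  1  1  1  1
So g(10) = 1.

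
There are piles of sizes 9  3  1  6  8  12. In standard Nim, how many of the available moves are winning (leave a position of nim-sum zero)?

3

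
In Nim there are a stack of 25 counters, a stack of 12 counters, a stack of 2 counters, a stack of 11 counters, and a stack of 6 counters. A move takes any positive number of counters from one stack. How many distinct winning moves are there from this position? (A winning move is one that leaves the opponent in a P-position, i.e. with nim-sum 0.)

1

Nim-sum: 25 XOR 12 XOR 2 XOR 11 XOR 6 = 26.
The overall nim-sum is X = 26. A stack of size p has a winning move iff p XOR X < p (reduce it to p XOR X).
  25: 25 XOR 26 = 3 < 25 — winning move (to 3).
  12: 12 XOR 26 = 22 ≥ 12 — no move.
  2: 2 XOR 26 = 24 ≥ 2 — no move.
  11: 11 XOR 26 = 17 ≥ 11 — no move.
  6: 6 XOR 26 = 28 ≥ 6 — no move.
That gives 1 winning move.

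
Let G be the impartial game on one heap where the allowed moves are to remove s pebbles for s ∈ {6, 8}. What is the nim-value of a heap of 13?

2

Grundy values for subtraction set {6, 8}:
k:     0  1  2  3  4  5  6  7  8  9 10 11 12 13
g(k):  0  0  0  0  0  0  1  1  1  1  1  1  2  2
So g(13) = 2.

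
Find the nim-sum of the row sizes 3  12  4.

Compute the nim-sum pairwise:
3 ⊕ 12 = 15
15 ⊕ 4 = 11

11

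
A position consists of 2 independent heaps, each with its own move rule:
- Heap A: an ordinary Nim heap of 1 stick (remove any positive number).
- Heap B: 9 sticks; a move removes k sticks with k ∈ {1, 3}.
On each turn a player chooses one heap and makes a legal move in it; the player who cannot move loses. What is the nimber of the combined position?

0

Heap A is a plain Nim heap of size 1, so its Grundy value is 1.
Build the Grundy sequence for heap B with g(k) = mex{g(k−s) : s ∈ {1, 3}, s ≤ k}:
k:     0  1  2  3  4  5  6  7  8  9
g(k):  0  1  0  1  0  1  0  1  0  1
So g(9) = 1.
By the Sprague-Grundy theorem, the Grundy value of a sum of independent games is the XOR of the component values.
Combined value = 1 XOR 1 = 0.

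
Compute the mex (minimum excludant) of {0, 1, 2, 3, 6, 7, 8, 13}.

The values 0, 1, 2, 3 are all present; 4 is the first non-negative integer missing from the set.

4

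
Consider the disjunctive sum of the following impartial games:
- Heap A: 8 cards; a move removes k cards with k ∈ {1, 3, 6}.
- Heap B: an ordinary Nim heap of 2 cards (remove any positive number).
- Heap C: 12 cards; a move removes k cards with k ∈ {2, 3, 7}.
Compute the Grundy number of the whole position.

1

Build the Grundy sequence for heap A with g(k) = mex{g(k−s) : s ∈ {1, 3, 6}, s ≤ k}:
k:     0  1  2  3  4  5  6  7  8
g(k):  0  1  0  1  0  1  2  3  2
So g(8) = 2.
Heap B is a plain Nim heap of size 2, so its Grundy value is 2.
For heap C, compute g(0), g(1), … with moves {2, 3, 7}:
g(0) = mex{} = 0
g(1) = mex{} = 0
g(2) = mex{0} = 1
g(3) = mex{0} = 1
g(4) = mex{0,1} = 2
g(5) = mex{1} = 0
g(6) = mex{1,2} = 0
g(7) = mex{0,2} = 1
g(8) = mex{0} = 1
g(9) = mex{0,1} = 2
g(10) = mex{1} = 0
g(11) = mex{1,2} = 0
g(12) = mex{0,2} = 1
So g(12) = 1.
By the Sprague-Grundy theorem, the Grundy value of a sum of independent games is the XOR of the component values.
Combined value = 2 ⊕ 2 ⊕ 1 = 1.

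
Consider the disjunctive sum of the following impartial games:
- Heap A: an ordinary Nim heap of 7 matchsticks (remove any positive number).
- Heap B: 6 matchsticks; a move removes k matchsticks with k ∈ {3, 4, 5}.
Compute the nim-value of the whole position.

5

Heap A is a plain Nim heap of size 7, so its Grundy value is 7.
For heap B, compute g(0), g(1), … with moves {3, 4, 5}:
g(0) = mex{} = 0
g(1) = mex{} = 0
g(2) = mex{} = 0
g(3) = mex{0} = 1
g(4) = mex{0} = 1
g(5) = mex{0} = 1
g(6) = mex{0,1} = 2
So g(6) = 2.
By the Sprague-Grundy theorem, the Grundy value of a sum of independent games is the XOR of the component values.
Combined value = 7 ⊕ 2 = 5.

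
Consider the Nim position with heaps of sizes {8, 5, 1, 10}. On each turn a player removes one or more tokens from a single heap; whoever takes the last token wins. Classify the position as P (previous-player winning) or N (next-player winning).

N-position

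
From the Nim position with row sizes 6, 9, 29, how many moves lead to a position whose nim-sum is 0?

1

Bitwise XOR of the heap sizes:
  00110  (6)
  01001  (9)
  11101  (29)
  -----
  10010  (18)
The overall nim-sum is X = 18. A row of size p has a winning move iff p XOR X < p (reduce it to p XOR X).
  6: 6 XOR 18 = 20 ≥ 6 — no move.
  9: 9 XOR 18 = 27 ≥ 9 — no move.
  29: 29 XOR 18 = 15 < 29 — winning move (to 15).
That gives 1 winning move.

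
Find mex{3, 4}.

0

0 is not in the set, so the mex is 0.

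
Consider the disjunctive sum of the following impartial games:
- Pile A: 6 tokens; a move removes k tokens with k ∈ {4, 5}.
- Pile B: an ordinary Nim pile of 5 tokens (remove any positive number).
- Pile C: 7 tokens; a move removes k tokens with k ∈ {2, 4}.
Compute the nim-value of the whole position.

4

Build the Grundy sequence for pile A with g(k) = mex{g(k−s) : s ∈ {4, 5}, s ≤ k}:
k:     0  1  2  3  4  5  6
g(k):  0  0  0  0  1  1  1
So g(6) = 1.
Pile B is a plain Nim pile of size 5, so its Grundy value is 5.
Build the Grundy sequence for pile C with g(k) = mex{g(k−s) : s ∈ {2, 4}, s ≤ k}:
k:     0  1  2  3  4  5  6  7
g(k):  0  0  1  1  2  2  0  0
So g(7) = 0.
By the Sprague-Grundy theorem, the Grundy value of a sum of independent games is the XOR of the component values.
Combined value = 1 ⊕ 5 ⊕ 0 = 4.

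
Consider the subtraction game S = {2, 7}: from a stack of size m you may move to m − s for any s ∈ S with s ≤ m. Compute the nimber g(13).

Grundy values for subtraction set {2, 7}:
k:     0  1  2  3  4  5  6  7  8  9 10 11 12 13
g(k):  0  0  1  1  0  0  1  1  2  0  0  1  1  0
So g(13) = 0.

0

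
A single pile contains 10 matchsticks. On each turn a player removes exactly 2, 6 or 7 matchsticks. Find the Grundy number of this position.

Compute g(0), g(1), … for moves {2, 6, 7}:
k:     0  1  2  3  4  5  6  7  8  9 10
g(k):  0  0  1  1  0  0  1  1  2  0  3
So g(10) = 3.

3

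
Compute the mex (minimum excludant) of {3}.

0 is not in the set, so the mex is 0.

0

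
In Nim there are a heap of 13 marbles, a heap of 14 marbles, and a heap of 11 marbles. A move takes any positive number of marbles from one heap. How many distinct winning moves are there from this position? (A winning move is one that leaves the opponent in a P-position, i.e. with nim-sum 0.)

Nim-sum: 13 ^ 14 ^ 11 = 8.
The overall nim-sum is X = 8. A heap of size p has a winning move iff p XOR X < p (reduce it to p XOR X).
  13: 13 XOR 8 = 5 < 13 — winning move (to 5).
  14: 14 XOR 8 = 6 < 14 — winning move (to 6).
  11: 11 XOR 8 = 3 < 11 — winning move (to 3).
That gives 3 winning moves.

3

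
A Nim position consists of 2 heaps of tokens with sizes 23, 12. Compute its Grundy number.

27

Nim-sum: 23 XOR 12 = 27.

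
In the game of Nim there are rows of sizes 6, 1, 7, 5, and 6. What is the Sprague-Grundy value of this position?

Compute the nim-sum pairwise:
6 ^ 1 = 7
7 ^ 7 = 0
0 ^ 5 = 5
5 ^ 6 = 3

3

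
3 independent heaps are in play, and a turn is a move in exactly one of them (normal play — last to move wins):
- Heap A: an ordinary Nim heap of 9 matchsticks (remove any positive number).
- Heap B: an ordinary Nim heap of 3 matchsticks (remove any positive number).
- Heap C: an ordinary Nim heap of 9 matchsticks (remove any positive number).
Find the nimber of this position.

3

Heap A is a plain Nim heap of size 9, so its Grundy value is 9.
Heap B is a plain Nim heap of size 3, so its Grundy value is 3.
Heap C is a plain Nim heap of size 9, so its Grundy value is 9.
By the Sprague-Grundy theorem, the Grundy value of a sum of independent games is the XOR of the component values.
Combined value = 9 XOR 3 XOR 9 = 3.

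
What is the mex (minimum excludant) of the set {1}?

0 is not in the set, so the mex is 0.

0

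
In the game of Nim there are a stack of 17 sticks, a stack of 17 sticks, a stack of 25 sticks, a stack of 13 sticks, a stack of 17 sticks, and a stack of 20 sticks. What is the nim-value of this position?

17

Write each in binary and XOR column by column:
  10001  (17)
  10001  (17)
  11001  (25)
  01101  (13)
  10001  (17)
  10100  (20)
  -----
  10001  (17)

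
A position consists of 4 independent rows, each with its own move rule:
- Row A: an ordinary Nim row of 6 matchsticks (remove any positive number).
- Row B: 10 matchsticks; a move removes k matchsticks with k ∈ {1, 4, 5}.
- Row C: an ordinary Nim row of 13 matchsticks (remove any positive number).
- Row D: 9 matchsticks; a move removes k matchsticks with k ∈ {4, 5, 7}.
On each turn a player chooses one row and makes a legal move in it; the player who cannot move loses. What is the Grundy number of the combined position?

9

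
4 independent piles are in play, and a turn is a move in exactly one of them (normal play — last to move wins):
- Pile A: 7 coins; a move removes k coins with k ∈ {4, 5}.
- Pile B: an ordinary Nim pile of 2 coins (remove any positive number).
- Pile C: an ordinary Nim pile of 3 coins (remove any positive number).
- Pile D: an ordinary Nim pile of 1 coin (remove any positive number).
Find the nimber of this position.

Build the Grundy sequence for pile A with g(k) = mex{g(k−s) : s ∈ {4, 5}, s ≤ k}:
k:     0  1  2  3  4  5  6  7
g(k):  0  0  0  0  1  1  1  1
So g(7) = 1.
Pile B is a plain Nim pile of size 2, so its Grundy value is 2.
Pile C is a plain Nim pile of size 3, so its Grundy value is 3.
Pile D is a plain Nim pile of size 1, so its Grundy value is 1.
The value of a disjunctive sum is the nim-sum of the parts.
Combined value = 1 XOR 2 XOR 3 XOR 1 = 1.

1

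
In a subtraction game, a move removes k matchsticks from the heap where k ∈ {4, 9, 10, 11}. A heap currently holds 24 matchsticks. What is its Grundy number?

Compute g(0), g(1), … for moves {4, 9, 10, 11}:
k:     0  1  2  3  4  5  6  7  8  9 10 11 12 13 14 15 16 17 18 19 20 21 22 23 24
g(k):  0  0  0  0  1  1  1  1  0  2  2  2  1  3  3  0  0  2  4  1  1  0  0  0  2
So g(24) = 2.

2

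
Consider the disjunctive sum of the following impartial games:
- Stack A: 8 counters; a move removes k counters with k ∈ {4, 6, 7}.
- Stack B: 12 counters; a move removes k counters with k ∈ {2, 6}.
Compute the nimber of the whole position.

Grundy values for stack A (subtraction set {4, 6, 7}):
g(0) = mex{} = 0
g(1) = mex{} = 0
g(2) = mex{} = 0
g(3) = mex{} = 0
g(4) = mex{0} = 1
g(5) = mex{0} = 1
g(6) = mex{0} = 1
g(7) = mex{0} = 1
g(8) = mex{0,1} = 2
So g(8) = 2.
For stack B, compute g(0), g(1), … with moves {2, 6}:
g(0) = mex{} = 0
g(1) = mex{} = 0
g(2) = mex{0} = 1
g(3) = mex{0} = 1
g(4) = mex{1} = 0
g(5) = mex{1} = 0
g(6) = mex{0} = 1
g(7) = mex{0} = 1
g(8) = mex{1} = 0
g(9) = mex{1} = 0
g(10) = mex{0} = 1
g(11) = mex{0} = 1
g(12) = mex{1} = 0
So g(12) = 0.
By the Sprague-Grundy theorem, the Grundy value of a sum of independent games is the XOR of the component values.
Combined value = 2 ⊕ 0 = 2.

2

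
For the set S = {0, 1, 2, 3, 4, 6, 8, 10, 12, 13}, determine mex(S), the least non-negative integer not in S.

The values 0, 1, 2, 3, 4 are all present; 5 is the first non-negative integer missing from the set.

5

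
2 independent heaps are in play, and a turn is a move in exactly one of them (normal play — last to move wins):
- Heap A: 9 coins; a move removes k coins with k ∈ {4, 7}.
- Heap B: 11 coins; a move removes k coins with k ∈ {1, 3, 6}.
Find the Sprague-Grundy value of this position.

Grundy values for heap A (subtraction set {4, 7}):
k:     0  1  2  3  4  5  6  7  8  9
g(k):  0  0  0  0  1  1  1  1  2  2
So g(9) = 2.
For heap B, compute g(0), g(1), … with moves {1, 3, 6}:
k:     0  1  2  3  4  5  6  7  8  9 10 11
g(k):  0  1  0  1  0  1  2  3  2  0  1  0
So g(11) = 0.
By the Sprague-Grundy theorem, the Grundy value of a sum of independent games is the XOR of the component values.
Combined value = 2 XOR 0 = 2.

2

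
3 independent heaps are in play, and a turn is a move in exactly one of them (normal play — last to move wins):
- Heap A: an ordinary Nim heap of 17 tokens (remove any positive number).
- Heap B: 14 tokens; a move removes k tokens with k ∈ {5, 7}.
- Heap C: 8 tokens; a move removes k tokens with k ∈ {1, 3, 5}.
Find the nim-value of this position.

17

Heap A is a plain Nim heap of size 17, so its Grundy value is 17.
Build the Grundy sequence for heap B with g(k) = mex{g(k−s) : s ∈ {5, 7}, s ≤ k}:
k:     0  1  2  3  4  5  6  7  8  9 10 11 12 13 14
g(k):  0  0  0  0  0  1  1  1  1  1  2  2  0  0  0
So g(14) = 0.
Grundy values for heap C (subtraction set {1, 3, 5}):
k:     0  1  2  3  4  5  6  7  8
g(k):  0  1  0  1  0  1  0  1  0
So g(8) = 0.
The value of a disjunctive sum is the nim-sum of the parts.
Combined value = 17 ⊕ 0 ⊕ 0 = 17.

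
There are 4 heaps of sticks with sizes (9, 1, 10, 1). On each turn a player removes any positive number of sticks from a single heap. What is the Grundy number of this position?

Nim-sum: 9 XOR 1 XOR 10 XOR 1 = 3.

3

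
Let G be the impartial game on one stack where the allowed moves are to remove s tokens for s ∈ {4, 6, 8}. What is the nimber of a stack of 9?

Compute g(0), g(1), … for moves {4, 6, 8}:
k:     0  1  2  3  4  5  6  7  8  9
g(k):  0  0  0  0  1  1  1  1  2  2
So g(9) = 2.

2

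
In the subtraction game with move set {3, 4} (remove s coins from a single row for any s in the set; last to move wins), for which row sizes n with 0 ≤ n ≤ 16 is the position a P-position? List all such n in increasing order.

Compute g(0), g(1), … for moves {3, 4}:
k:     0  1  2  3  4  5  6  7  8  9 10 11 12 13 14 15 16
g(k):  0  0  0  1  1  1  2  0  0  0  1  1  1  2  0  0  0
The P-positions (g = 0) in 0..16 are 0, 1, 2, 7, 8, 9, 14, 15, 16.

0, 1, 2, 7, 8, 9, 14, 15, 16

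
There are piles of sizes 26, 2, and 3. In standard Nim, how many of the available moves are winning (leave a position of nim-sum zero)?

1

Nim-sum: 26 ^ 2 ^ 3 = 27.
The overall nim-sum is X = 27. A pile of size p has a winning move iff p XOR X < p (reduce it to p XOR X).
  26: 26 XOR 27 = 1 < 26 — winning move (to 1).
  2: 2 XOR 27 = 25 ≥ 2 — no move.
  3: 3 XOR 27 = 24 ≥ 3 — no move.
That gives 1 winning move.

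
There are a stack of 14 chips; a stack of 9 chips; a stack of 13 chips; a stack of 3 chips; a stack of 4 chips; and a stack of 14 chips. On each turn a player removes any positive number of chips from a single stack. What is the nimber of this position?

3

Nim-sum: 14 XOR 9 XOR 13 XOR 3 XOR 4 XOR 14 = 3.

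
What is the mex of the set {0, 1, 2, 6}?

3

The values 0, 1, 2 are all present; 3 is the first non-negative integer missing from the set.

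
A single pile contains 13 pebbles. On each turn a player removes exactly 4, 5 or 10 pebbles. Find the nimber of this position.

Compute g(0), g(1), … for moves {4, 5, 10}:
g(0) = mex{} = 0
g(1) = mex{} = 0
g(2) = mex{} = 0
g(3) = mex{} = 0
g(4) = mex{0} = 1
g(5) = mex{0} = 1
g(6) = mex{0} = 1
g(7) = mex{0} = 1
g(8) = mex{0,1} = 2
g(9) = mex{1} = 0
g(10) = mex{0,1} = 2
g(11) = mex{0,1} = 2
g(12) = mex{0,1,2} = 3
g(13) = mex{0,2} = 1
So g(13) = 1.

1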